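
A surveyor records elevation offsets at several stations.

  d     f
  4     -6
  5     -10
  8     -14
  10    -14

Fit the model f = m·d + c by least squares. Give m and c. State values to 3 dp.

Normal-equation sums: Σd·d = 205, Σd = 27, Σ1 = 4.
And Σd·f = -326, Σf = -44.
Eliminating c: 4·(row 1) − 27·(row 2) gives 91·m = 4·(-326) − 27·(-44) = -116, so m = -116/91.
Then c = ((-44) − 27·(-116/91))/4 = -218/91.

m = -1.275, c = -2.396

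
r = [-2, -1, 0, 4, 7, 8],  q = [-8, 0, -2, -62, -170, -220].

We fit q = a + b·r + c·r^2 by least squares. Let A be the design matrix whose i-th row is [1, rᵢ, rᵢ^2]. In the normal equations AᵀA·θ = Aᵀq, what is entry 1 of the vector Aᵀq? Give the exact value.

Entry 1 ↔ basis 1, so (Aᵀq)_{1} = Σᵢ qᵢ = (1)·(-8) + (1)·(0) + (1)·(-2) + (1)·(-62) + (1)·(-170) + (1)·(-220) = -462.

-462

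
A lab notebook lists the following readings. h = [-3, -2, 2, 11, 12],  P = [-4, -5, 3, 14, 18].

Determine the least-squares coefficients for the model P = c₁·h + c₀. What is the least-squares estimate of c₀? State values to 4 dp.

Entries of MᵀM: Σh·h = 282, Σh = 20, Σ1 = 5.
And Σh·P = 398, ΣP = 26.
So MᵀM·[c₁, c₀]ᵀ = MᵀP: [[282, 20]; [20, 5]]·[c₁, c₀]ᵀ = [398, 26]ᵀ.
det = 282·5 − 20² = 1010.
c₁ = (398·5 − 20·26)/1010 = 147/101; c₀ = (282·26 − 20·398)/1010 = -314/505.

c₀ = -0.6218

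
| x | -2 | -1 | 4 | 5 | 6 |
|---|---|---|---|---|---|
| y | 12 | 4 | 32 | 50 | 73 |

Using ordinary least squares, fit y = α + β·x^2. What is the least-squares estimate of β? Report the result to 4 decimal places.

MᵀM·[α, β]ᵀ = Mᵀy reads: 5·α + 82·β = 171;  82·α + 2194·β = 4442.
Eliminating β: 2194·(row 1) − 82·(row 2) gives 4246·α = 2194·171 − 82·4442 = 10930, so α = 5465/2123.
Then β = (4442 − 82·(5465/2123))/2194 = 4094/2123.

β = 1.9284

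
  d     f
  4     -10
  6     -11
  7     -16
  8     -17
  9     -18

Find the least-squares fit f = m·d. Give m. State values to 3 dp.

Setting ∂/∂m … = 0 gives: 246·m = -516.
Hence m = -516 / 246 ≈ -2.09756.

m = -2.098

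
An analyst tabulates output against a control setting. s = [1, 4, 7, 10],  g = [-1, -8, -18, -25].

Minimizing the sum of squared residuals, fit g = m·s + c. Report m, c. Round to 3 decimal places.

m = -2.733, c = 2.033

Entries of XᵀX: Σs·s = 166, Σs = 22, Σ1 = 4.
For Xᵀg: Σs·g = -409, Σg = -52.
XᵀX·[m, c]ᵀ = Xᵀg becomes [[166, 22]; [22, 4]]·[m, c]ᵀ = [-409, -52]ᵀ.
Eliminating c: 4·(row 1) − 22·(row 2) gives 180·m = 4·(-409) − 22·(-52) = -492, so m = -41/15.
Then c = ((-52) − 22·(-41/15))/4 = 61/30.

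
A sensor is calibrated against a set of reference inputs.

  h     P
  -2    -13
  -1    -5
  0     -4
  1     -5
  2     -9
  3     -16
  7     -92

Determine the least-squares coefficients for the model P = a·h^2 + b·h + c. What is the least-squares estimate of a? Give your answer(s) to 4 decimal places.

With design matrix A, AᵀA = [[2516, 370, 68]; [370, 68, 10]; [68, 10, 7]] and AᵀP = [-4750, -684, -144]ᵀ.
Inverting the 3×3 Gram matrix, [a, b, c]ᵀ = [-86626/44121, 247/231, -578/191]ᵀ.

a = -1.9634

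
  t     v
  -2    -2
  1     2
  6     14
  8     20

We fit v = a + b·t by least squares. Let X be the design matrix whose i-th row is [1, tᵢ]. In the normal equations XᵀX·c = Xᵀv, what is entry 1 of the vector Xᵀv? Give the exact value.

Entry 1 ↔ basis 1, so (Xᵀv)_{1} = Σᵢ vᵢ = (1)·(-2) + (1)·(2) + (1)·(14) + (1)·(20) = 34.

34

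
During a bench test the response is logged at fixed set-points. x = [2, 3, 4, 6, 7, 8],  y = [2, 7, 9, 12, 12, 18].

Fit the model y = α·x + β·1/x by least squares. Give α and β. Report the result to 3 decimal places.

α = 2.101, β = -2.177

Entries of AᵀA: Σx·x = 178, Σx·1/x = 6, Σ1/x·1/x = 13757/28224.
And Σx·y = 361, Σ1/x·y = 485/42.
So AᵀA·[α, β]ᵀ = Aᵀy: [[178, 6]; [6, 13757/28224]]·[α, β]ᵀ = [361, 485/42]ᵀ.
Δ = 178·(13757/28224) − 6² = 716341/14112.
α = (361·(13757/28224) − 6·(485/42))/(716341/14112) = 3010757/1432682; β = (178·(485/42) − 6·361)/(716341/14112) = -1559712/716341.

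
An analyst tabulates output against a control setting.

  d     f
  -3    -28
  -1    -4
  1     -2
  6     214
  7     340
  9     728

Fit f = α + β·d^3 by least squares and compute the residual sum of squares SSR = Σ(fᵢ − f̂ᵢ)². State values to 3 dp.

Compute the Gram sums: Σ1 = 6, Σd^3 = 1261, Σd^3·d^3 = 696477.
Right-hand side: Σf = 1248, Σd^3·f = 694314.
Normal equations: [[6, 1261]; [1261, 696477]]·[α, β]ᵀ = [1248, 694314]ᵀ.
Δ = 6·696477 − 1261² = 2588741.
α = (1248·696477 − 1261·694314)/2588741 = -6326658/2588741; β = (6·694314 − 1261·1248)/2588741 = 2592156/2588741.
Residuals: 3830122/2588741, -1436150/2588741, -1442980/2588741, 411536/2588741, -2610910/2588741, 1248382/2588741; SSR = 10568544/2588741.

SSR = 4.083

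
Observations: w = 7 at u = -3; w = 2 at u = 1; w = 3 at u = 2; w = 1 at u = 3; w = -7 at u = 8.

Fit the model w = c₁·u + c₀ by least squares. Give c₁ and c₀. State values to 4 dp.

Sums needed: Σu·u = 87, Σu = 11, Σ1 = 5.
Right-hand side: Σu·w = -66, Σw = 6.
MᵀM·[c₁, c₀]ᵀ = Mᵀw becomes [[87, 11]; [11, 5]]·[c₁, c₀]ᵀ = [-66, 6]ᵀ.
Eliminating c₀: 5·(row 1) − 11·(row 2) gives 314·c₁ = 5·(-66) − 11·6 = -396, so c₁ = -198/157.
Then c₀ = (6 − 11·(-198/157))/5 = 624/157.

c₁ = -1.2611, c₀ = 3.9745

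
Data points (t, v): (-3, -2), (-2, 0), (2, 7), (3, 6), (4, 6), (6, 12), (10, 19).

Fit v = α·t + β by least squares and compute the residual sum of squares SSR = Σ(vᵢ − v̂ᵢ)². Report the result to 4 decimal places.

The normal equations are: 178·α + 20·β = 324;  20·α + 7·β = 48.
(Σt·t = 178, Σt = 20, Σ1 = 7, Σt·v = 324, Σv = 48.)
Determinant 178·7 − 20² = 846.
α = (324·7 − 20·48)/846 = 218/141; β = (178·48 − 20·324)/846 = 344/141.
Residuals: 28/141, 92/141, 69/47, -152/141, -370/141, 40/141, 155/141; SSR = 562/47.

SSR = 11.9574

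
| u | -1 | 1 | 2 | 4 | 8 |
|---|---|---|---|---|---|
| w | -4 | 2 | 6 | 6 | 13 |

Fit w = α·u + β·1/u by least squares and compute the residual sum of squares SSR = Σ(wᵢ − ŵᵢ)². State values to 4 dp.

SSR = 6.6485

With design matrix X, XᵀX = [[86, 5]; [5, 149/64]] and Xᵀw = [146, 97/8]ᵀ.
Eliminating β: (149/64)·(row 1) − 5·(row 2) gives (5607/32)·α = (149/64)·146 − 5·(97/8) = 8937/32, so α = 993/623.
Then β = ((97/8) − 5·(993/623))/(149/64) = 1112/623.
Residuals: -387/623, -859/623, 1196/623, -512/623, 16/623; SSR = 4142/623.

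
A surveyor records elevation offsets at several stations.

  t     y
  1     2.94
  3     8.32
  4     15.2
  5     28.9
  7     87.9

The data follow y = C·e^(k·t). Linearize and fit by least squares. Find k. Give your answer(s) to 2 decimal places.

Taking logs, ln y = k·t + ln C, so regress ln y on t.
XᵀX = [[100.0000, 20.0000]; [20.0000, 5]], rhs = [66.4722, 13.7584]ᵀ  (here Σt = 20.0000, Σ(t)² = 100.0000, Σln y = 13.7584, Σt·ln y = 66.4722).
Solving (det = 100.0000): k = 0.57193, ln C = 0.46397.

k = 0.57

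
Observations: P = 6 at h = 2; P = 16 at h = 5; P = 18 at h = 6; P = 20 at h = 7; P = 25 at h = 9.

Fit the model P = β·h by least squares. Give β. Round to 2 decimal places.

β = 2.90

With design matrix X, XᵀX = [[195]] and XᵀP = [565]ᵀ.
Hence β = 565 / 195 ≈ 2.89744.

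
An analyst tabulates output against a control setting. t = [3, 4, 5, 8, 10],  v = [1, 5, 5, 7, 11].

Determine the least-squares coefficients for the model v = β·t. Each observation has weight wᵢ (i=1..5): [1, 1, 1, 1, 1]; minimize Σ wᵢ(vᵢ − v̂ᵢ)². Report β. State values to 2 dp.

Forming XᵀWX = [[214]] and XᵀWv = [214]ᵀ gives XᵀWX·[β]ᵀ = XᵀWv.
β = 214/214 = 1.

β = 1.00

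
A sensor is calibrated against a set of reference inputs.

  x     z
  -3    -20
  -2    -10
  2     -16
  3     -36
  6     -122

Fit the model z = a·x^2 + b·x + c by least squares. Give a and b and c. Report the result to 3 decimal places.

a = -2.973, b = -2.302, c = -1.168

Normal-equation sums: Σx^2·x^2 = 1490, Σx^2·x = 216, Σx^2 = 62, Σx·x = 62, Σx = 6, Σ1 = 5.
For Aᵀz: Σx^2·z = -5000, Σx·z = -792, Σz = -204.
AᵀA·[a, b, c]ᵀ = Aᵀz becomes [[1490, 216, 62]; [216, 62, 6]; [62, 6, 5]]·[a, b, c]ᵀ = [-5000, -792, -204]ᵀ.
Inverting the 3×3 Gram matrix, [a, b, c]ᵀ = [-72368/24339, -18680/8113, -4060/3477]ᵀ.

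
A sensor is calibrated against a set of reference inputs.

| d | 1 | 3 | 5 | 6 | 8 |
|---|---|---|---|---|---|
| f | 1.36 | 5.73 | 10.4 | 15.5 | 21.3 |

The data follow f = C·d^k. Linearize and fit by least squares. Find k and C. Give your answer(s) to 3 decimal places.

k = 1.325, C = 1.344

With ln fᵢ as the transformed response and ln dᵢ as the regressor:
AᵀA = [[11.3317, 6.5793]; [6.5793, 5]], rhs = [16.9582, 10.1946]ᵀ  (here Σln d = 6.5793, Σ(ln d)² = 11.3317, Σln f = 10.1946, Σln d·ln f = 16.9582).
Δ = 11.3317·5 − (6.5793)² = 13.3720; k = (16.9582·5 − 6.5793·10.1946)/13.3720 = 1.32503, ln C = (11.3317·10.1946 − 6.5793·16.9582)/13.3720 = 0.29537, so C = exp(0.29537) = 1.34362.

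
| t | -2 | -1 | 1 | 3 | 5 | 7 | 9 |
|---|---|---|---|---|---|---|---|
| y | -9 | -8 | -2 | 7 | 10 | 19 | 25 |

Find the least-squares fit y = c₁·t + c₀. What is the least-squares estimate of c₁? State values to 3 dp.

c₁ = 3.183

From the data, Σt·t = 170, Σt = 22, Σ1 = 7.
Right-hand side: Σt·y = 453, Σy = 42.
So MᵀM·[c₁, c₀]ᵀ = Mᵀy: [[170, 22]; [22, 7]]·[c₁, c₀]ᵀ = [453, 42]ᵀ.
Δ = 170·7 − 22² = 706.
c₁ = (453·7 − 22·42)/706 = 2247/706; c₀ = (170·42 − 22·453)/706 = -1413/353.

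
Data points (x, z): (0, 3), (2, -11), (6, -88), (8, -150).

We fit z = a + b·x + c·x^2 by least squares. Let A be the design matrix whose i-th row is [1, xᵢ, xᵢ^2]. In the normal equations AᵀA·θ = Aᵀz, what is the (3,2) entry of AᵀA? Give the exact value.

Row 3 ↔ basis x^2, column 2 ↔ basis x, so (AᵀA)_{3,2} = Σᵢ (x^2)·(x) = (0)·(0) + (4)·(2) + (36)·(6) + (64)·(8) = 736.

736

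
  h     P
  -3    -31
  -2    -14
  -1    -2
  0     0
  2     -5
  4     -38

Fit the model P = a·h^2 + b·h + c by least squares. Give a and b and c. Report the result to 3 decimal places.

a = -2.972, b = 1.999, c = 1.840

Compute the Gram sums: Σh^2·h^2 = 370, Σh^2·h = 36, Σh^2 = 34, Σh·h = 34, Σh = 0, Σ1 = 6.
Right-hand side: Σh^2·P = -965, Σh·P = -39, ΣP = -90.
Solving the 3×3 system (Gaussian elimination) gives a = -21099/7100, b = 3549/1775, c = 13061/7100.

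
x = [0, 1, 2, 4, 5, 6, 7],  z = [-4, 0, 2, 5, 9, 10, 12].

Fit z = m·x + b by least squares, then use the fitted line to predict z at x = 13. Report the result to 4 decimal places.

Entries of MᵀM: Σx·x = 131, Σx = 25, Σ1 = 7.
Moment sums: Σx·z = 213, Σz = 34.
det = 131·7 − 25² = 292.
m = (213·7 − 25·34)/292 = 641/292; b = (131·34 − 25·213)/292 = -871/292.
At x = 13: ẑ = (641/292)·(13) + (-871/292)·(1) = 3731/146.

ẑ = 25.5548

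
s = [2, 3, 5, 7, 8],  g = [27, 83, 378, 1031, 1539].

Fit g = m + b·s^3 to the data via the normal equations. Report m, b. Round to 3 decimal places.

Entries of MᵀM: Σ1 = 5, Σs^3 = 1015, Σs^3·s^3 = 396211.
Moment sums: Σg = 3058, Σs^3·g = 1191308.
So MᵀM·[m, b]ᵀ = Mᵀg: [[5, 1015]; [1015, 396211]]·[m, b]ᵀ = [3058, 1191308]ᵀ.
Eliminating b: 396211·(row 1) − 1015·(row 2) gives 950830·m = 396211·3058 − 1015·1191308 = 2435618, so m = 1217809/475415.
Then b = (1191308 − 1015·(1217809/475415))/396211 = 285267/95083.

m = 2.562, b = 3.000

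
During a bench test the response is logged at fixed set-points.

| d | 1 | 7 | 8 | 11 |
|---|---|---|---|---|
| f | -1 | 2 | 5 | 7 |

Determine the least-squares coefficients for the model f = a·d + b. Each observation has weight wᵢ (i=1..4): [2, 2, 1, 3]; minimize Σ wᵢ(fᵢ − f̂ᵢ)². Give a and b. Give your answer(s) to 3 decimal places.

From the data, Σwᵢ·d·d = 527, Σwᵢ·d = 57, Σwᵢ·1 = 8.
Right-hand side: Σwᵢ·d·f = 297, Σwᵢ·f = 28.
MᵀWM·[a, b]ᵀ = MᵀWf becomes [[527, 57]; [57, 8]]·[a, b]ᵀ = [297, 28]ᵀ.
Eliminating b: 8·(row 1) − 57·(row 2) gives 967·a = 8·297 − 57·28 = 780, so a = 780/967.
Then b = (28 − 57·(780/967))/8 = -2173/967.

a = 0.807, b = -2.247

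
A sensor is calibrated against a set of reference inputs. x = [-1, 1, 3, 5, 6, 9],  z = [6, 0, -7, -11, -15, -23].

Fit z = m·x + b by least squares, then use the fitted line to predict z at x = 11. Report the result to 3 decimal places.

From the data, Σx·x = 153, Σx = 23, Σ1 = 6.
Moment sums: Σx·z = -379, Σz = -50.
Determinant 153·6 − 23² = 389.
m = ((-379)·6 − 23·(-50))/389 = -1124/389; b = (153·(-50) − 23·(-379))/389 = 1067/389.
At x = 11: ẑ = (-1124/389)·(11) + (1067/389)·(1) = -11297/389.

ẑ = -29.041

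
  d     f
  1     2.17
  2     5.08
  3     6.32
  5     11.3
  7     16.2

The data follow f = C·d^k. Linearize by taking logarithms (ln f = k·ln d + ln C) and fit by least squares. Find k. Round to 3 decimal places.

Let Y = ln f. Fitting Y = k·ln d + ln C by least squares:
XᵀX = [[8.0643, 5.3471]; [5.3471, 5]], rhs = [12.4741, 9.4536]ᵀ  (here Σln d = 5.3471, Σ(ln d)² = 8.0643, Σln f = 9.4536, Σln d·ln f = 12.4741).
Δ = 8.0643·5 − (5.3471)² = 11.7297; k = (12.4741·5 − 5.3471·9.4536)/11.7297 = 1.00779, ln C = (8.0643·9.4536 − 5.3471·12.4741)/11.7297 = 0.81297.

k = 1.008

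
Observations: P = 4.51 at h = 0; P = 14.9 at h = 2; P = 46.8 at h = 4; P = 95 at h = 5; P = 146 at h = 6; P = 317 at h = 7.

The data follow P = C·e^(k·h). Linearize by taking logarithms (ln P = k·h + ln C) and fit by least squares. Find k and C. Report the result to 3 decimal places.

Taking logs, ln P = k·h + ln C, so regress ln P on h.
Sums: Σh = 24.0000, Σ(h)² = 130.0000, Σln P = 23.3499, Σh·ln P = 113.7696.
Normal system: [[130.0000, 24.0000]; [24.0000, 6]]·[k, ln C]ᵀ = [113.7696, 23.3499]ᵀ.
Solving (det = 204.0000): k = 0.59911, ln C = 1.49520, so C = exp(1.49520) = 4.46022.

k = 0.599, C = 4.460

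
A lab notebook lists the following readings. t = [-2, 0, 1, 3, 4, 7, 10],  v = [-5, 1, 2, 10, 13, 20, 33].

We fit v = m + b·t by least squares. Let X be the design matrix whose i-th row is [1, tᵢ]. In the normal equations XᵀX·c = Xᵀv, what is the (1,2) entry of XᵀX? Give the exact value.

Row 1 ↔ basis 1, column 2 ↔ basis t, so (XᵀX)_{1,2} = Σᵢ t = (1)·(-2) + (1)·(0) + (1)·(1) + (1)·(3) + (1)·(4) + (1)·(7) + (1)·(10) = 23.

23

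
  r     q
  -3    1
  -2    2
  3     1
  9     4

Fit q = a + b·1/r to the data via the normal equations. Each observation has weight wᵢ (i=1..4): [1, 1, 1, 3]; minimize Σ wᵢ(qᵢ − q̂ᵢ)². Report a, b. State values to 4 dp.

a = 2.7095, b = 1.5413

From the data, Σwᵢ·1 = 6, Σwᵢ·1/r = -1/6, Σwᵢ·1/r·1/r = 55/108.
For MᵀWq: Σwᵢ·q = 16, Σwᵢ·1/r·q = 1/3.
MᵀWM·[a, b]ᵀ = MᵀWq becomes [[6, -1/6]; [-1/6, 55/108]]·[a, b]ᵀ = [16, 1/3]ᵀ.
Eliminating b: (55/108)·(row 1) − (-1/6)·(row 2) gives (109/36)·a = (55/108)·16 − (-1/6)·(1/3) = 443/54, so a = 886/327.
Then b = ((1/3) − (-1/6)·(886/327))/(55/108) = 168/109.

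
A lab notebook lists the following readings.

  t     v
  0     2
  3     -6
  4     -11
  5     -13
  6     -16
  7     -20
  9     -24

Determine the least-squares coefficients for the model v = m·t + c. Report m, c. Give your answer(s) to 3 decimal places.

m = -2.980, c = 1.904

AᵀA·[m, c]ᵀ = Aᵀv reads: 216·m + 34·c = -579;  34·m + 7·c = -88.
(Σt·t = 216, Σt = 34, Σ1 = 7, Σt·v = -579, Σv = -88.)
det = 216·7 − 34² = 356.
m = ((-579)·7 − 34·(-88))/356 = -1061/356; c = (216·(-88) − 34·(-579))/356 = 339/178.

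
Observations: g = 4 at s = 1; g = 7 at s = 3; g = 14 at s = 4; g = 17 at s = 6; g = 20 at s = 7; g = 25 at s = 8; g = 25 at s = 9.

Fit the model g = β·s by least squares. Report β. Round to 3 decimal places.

Forming XᵀX = [[256]] and Xᵀg = [748]ᵀ gives XᵀX·[β]ᵀ = Xᵀg.
Hence β = 748 / 256 ≈ 2.92188.

β = 2.922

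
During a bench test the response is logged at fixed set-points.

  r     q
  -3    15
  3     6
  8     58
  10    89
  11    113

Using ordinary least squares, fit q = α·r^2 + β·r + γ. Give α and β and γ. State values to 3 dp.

α = 1.044, β = -1.434, γ = 1.243

Normal-equation sums: Σr^2·r^2 = 28899, Σr^2·r = 2843, Σr^2 = 303, Σr·r = 303, Σr = 29, Σ1 = 5.
For Xᵀq: Σr^2·q = 26474, Σr·q = 2570, Σq = 281.
Inverting the 3×3 Gram matrix, [α, β, γ]ᵀ = [631397/604718, -867127/604718, 375915/302359]ᵀ.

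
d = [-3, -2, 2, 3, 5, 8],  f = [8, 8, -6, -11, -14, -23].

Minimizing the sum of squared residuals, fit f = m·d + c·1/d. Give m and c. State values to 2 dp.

m = -2.80, c = -2.84

Compute the Gram sums: Σd·d = 115, Σd·1/d = 6, Σ1/d·1/d = 11201/14400.
And Σd·f = -339, Σ1/d·f = -2281/120.
Eliminating c: (11201/14400)·(row 1) − 6·(row 2) gives (153943/2880)·m = (11201/14400)·(-339) − 6·(-2281/120) = -718273/4800, so m = -2154819/769715.
Then c = ((-2281/120) − 6·(-2154819/769715))/(11201/14400) = -437640/153943.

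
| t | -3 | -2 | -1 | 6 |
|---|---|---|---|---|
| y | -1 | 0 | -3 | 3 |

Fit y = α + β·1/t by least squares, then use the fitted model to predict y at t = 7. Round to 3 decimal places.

Entries of MᵀM: Σ1 = 4, Σ1/t = -5/3, Σ1/t·1/t = 25/18.
For Mᵀy: Σy = -1, Σ1/t·y = 23/6.
Normal equations: [[4, -5/3]; [-5/3, 25/18]]·[α, β]ᵀ = [-1, 23/6]ᵀ.
Δ = 4·(25/18) − (-5/3)² = 25/9.
α = ((-1)·(25/18) − (-5/3)·(23/6))/(25/9) = 9/5; β = (4·(23/6) − (-5/3)·(-1))/(25/9) = 123/25.
At t = 7: ŷ = (9/5)·(1) + (123/25)·(1/7) = 438/175.

ŷ = 2.503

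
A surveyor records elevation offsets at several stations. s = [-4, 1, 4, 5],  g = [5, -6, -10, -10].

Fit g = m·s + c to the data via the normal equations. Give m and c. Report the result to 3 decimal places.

m = -1.724, c = -2.663

Normal-equation sums: Σs·s = 58, Σs = 6, Σ1 = 4.
Moment sums: Σs·g = -116, Σg = -21.
Eliminating c: 4·(row 1) − 6·(row 2) gives 196·m = 4·(-116) − 6·(-21) = -338, so m = -169/98.
Then c = ((-21) − 6·(-169/98))/4 = -261/98.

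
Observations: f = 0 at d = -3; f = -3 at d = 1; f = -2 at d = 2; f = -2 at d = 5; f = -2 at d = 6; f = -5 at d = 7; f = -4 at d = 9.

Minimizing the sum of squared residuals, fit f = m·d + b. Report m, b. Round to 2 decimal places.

m = -0.30, b = -1.40

Sums needed: Σd·d = 205, Σd = 27, Σ1 = 7.
Moment sums: Σd·f = -100, Σf = -18.
Determinant 205·7 − 27² = 706.
m = ((-100)·7 − 27·(-18))/706 = -107/353; b = (205·(-18) − 27·(-100))/706 = -495/353.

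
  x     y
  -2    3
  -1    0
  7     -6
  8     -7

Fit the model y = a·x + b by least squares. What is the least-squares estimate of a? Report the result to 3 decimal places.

From the data, Σx·x = 118, Σx = 12, Σ1 = 4.
For Aᵀy: Σx·y = -104, Σy = -10.
So AᵀA·[a, b]ᵀ = Aᵀy: [[118, 12]; [12, 4]]·[a, b]ᵀ = [-104, -10]ᵀ.
Eliminating b: 4·(row 1) − 12·(row 2) gives 328·a = 4·(-104) − 12·(-10) = -296, so a = -37/41.
Then b = ((-10) − 12·(-37/41))/4 = 17/82.

a = -0.902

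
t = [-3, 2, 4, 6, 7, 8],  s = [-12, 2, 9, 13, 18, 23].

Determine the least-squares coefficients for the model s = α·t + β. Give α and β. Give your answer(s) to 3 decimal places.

α = 3.073, β = -3.459

Compute the Gram sums: Σt·t = 178, Σt = 24, Σ1 = 6.
Moment sums: Σt·s = 464, Σs = 53.
Normal equations: [[178, 24]; [24, 6]]·[α, β]ᵀ = [464, 53]ᵀ.
Determinant 178·6 − 24² = 492.
α = (464·6 − 24·53)/492 = 126/41; β = (178·53 − 24·464)/492 = -851/246.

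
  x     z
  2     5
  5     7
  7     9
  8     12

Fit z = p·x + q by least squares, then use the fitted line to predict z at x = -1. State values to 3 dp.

Forming MᵀM = [[142, 22]; [22, 4]] and Mᵀz = [204, 33]ᵀ gives MᵀM·[p, q]ᵀ = Mᵀz.
Eliminating q: 4·(row 1) − 22·(row 2) gives 84·p = 4·204 − 22·33 = 90, so p = 15/14.
Then q = (33 − 22·(15/14))/4 = 33/14.
At x = -1: ẑ = (15/14)·(-1) + (33/14)·(1) = 9/7.

ẑ = 1.286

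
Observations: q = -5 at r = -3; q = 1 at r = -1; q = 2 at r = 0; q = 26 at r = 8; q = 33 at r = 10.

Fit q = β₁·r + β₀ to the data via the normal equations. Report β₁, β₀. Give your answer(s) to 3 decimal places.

Sums needed: Σr·r = 174, Σr = 14, Σ1 = 5.
For Xᵀq: Σr·q = 552, Σq = 57.
XᵀX·[β₁, β₀]ᵀ = Xᵀq becomes [[174, 14]; [14, 5]]·[β₁, β₀]ᵀ = [552, 57]ᵀ.
Determinant 174·5 − 14² = 674.
β₁ = (552·5 − 14·57)/674 = 981/337; β₀ = (174·57 − 14·552)/674 = 1095/337.

β₁ = 2.911, β₀ = 3.249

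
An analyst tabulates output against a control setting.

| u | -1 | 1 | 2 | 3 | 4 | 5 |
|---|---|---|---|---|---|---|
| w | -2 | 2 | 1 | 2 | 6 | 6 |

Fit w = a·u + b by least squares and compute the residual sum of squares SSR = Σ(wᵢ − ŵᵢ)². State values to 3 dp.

SSR = 6.314

From the data, Σu·u = 56, Σu = 14, Σ1 = 6.
Right-hand side: Σu·w = 66, Σw = 15.
MᵀM·[a, b]ᵀ = Mᵀw becomes [[56, 14]; [14, 6]]·[a, b]ᵀ = [66, 15]ᵀ.
Determinant 56·6 − 14² = 140.
a = (66·6 − 14·15)/140 = 93/70; b = (56·15 − 14·66)/140 = -3/5.
Residuals: -1/14, 89/70, -37/35, -97/70, 9/7, -3/70; SSR = 221/35.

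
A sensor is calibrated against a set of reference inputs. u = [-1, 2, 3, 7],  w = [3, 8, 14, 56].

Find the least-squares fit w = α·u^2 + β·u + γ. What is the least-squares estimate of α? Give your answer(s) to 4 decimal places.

α = 0.9789

Forming MᵀM = [[2499, 377, 63]; [377, 63, 11]; [63, 11, 4]] and Mᵀw = [2905, 447, 81]ᵀ gives MᵀM·[α, β, γ]ᵀ = Mᵀw.
Inverting the 3×3 Gram matrix, [α, β, γ]ᵀ = [697/712, 539/712, 11/4]ᵀ.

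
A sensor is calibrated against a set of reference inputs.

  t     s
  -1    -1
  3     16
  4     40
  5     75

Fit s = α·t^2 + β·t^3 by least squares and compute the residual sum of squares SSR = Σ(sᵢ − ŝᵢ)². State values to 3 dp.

SSR = 1.990

Sums needed: Σt^2·t^2 = 963, Σt^2·t^3 = 4391, Σt^3·t^3 = 20451.
And Σt^2·s = 2658, Σt^3·s = 12368.
So AᵀA·[α, β]ᵀ = Aᵀs: [[963, 4391]; [4391, 20451]]·[α, β]ᵀ = [2658, 12368]ᵀ.
Eliminating β: 20451·(row 1) − 4391·(row 2) gives 413432·α = 20451·2658 − 4391·12368 = 50870, so α = 25435/206716.
Then β = (12368 − 4391·(25435/206716))/20451 = 119553/206716.
Residuals: -56299/103358, -74695/103358, 52572/51679, -19075/51679; SSR = 205689/103358.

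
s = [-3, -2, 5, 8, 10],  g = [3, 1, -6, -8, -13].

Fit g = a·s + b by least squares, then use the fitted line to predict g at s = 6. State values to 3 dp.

ĝ = -7.262

From the data, Σs·s = 202, Σs = 18, Σ1 = 5.
Right-hand side: Σs·g = -235, Σg = -23.
Eliminating b: 5·(row 1) − 18·(row 2) gives 686·a = 5·(-235) − 18·(-23) = -761, so a = -761/686.
Then b = ((-23) − 18·(-761/686))/5 = -208/343.
At s = 6: ĝ = (-761/686)·(6) + (-208/343)·(1) = -2491/343.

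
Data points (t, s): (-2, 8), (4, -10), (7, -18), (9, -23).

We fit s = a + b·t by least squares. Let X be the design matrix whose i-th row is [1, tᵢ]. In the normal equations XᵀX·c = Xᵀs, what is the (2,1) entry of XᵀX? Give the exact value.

18

Row 2 ↔ basis t, column 1 ↔ basis 1, so (XᵀX)_{2,1} = Σᵢ t = (-2)·(1) + (4)·(1) + (7)·(1) + (9)·(1) = 18.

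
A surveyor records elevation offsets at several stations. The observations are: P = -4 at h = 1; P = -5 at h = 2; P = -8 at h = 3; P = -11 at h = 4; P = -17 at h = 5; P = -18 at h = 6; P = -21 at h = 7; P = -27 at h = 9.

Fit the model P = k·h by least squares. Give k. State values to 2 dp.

k = -3.01

Forming AᵀA = [[221]] and AᵀP = [-665]ᵀ gives AᵀA·[k]ᵀ = AᵀP.
k = (-665)/221 = -3.00905.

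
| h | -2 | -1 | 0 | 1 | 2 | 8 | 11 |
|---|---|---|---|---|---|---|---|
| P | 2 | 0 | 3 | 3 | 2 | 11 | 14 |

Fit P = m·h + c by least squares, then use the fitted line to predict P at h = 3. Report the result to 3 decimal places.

P̂ = 5.299

Setting ∂/∂m … = 0 gives: 195·m + 19·c = 245;  19·m + 7·c = 35.
det = 195·7 − 19² = 1004.
m = (245·7 − 19·35)/1004 = 525/502; c = (195·35 − 19·245)/1004 = 1085/502.
At h = 3: P̂ = (525/502)·(3) + (1085/502)·(1) = 1330/251.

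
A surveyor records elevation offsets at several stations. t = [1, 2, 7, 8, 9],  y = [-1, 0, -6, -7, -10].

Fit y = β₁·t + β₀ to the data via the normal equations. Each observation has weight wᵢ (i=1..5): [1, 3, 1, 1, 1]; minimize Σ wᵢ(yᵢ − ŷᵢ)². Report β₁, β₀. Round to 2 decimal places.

β₁ = -1.19, β₀ = 1.83

With design matrix M, MᵀWM = [[207, 31]; [31, 7]] and MᵀWy = [-189, -24]ᵀ.
det = 207·7 − 31² = 488.
β₁ = ((-189)·7 − 31·(-24))/488 = -579/488; β₀ = (207·(-24) − 31·(-189))/488 = 891/488.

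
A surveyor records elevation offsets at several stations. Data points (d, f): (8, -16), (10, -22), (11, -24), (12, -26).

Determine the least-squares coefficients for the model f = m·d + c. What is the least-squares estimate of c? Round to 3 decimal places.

Compute the Gram sums: Σd·d = 429, Σd = 41, Σ1 = 4.
Right-hand side: Σd·f = -924, Σf = -88.
XᵀX·[m, c]ᵀ = Xᵀf becomes [[429, 41]; [41, 4]]·[m, c]ᵀ = [-924, -88]ᵀ.
Δ = 429·4 − 41² = 35.
m = ((-924)·4 − 41·(-88))/35 = -88/35; c = (429·(-88) − 41·(-924))/35 = 132/35.

c = 3.771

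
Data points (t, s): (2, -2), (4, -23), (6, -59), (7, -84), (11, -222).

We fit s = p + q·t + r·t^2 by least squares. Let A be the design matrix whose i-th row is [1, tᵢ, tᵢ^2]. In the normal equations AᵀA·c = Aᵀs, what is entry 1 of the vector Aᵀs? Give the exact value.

-390

Entry 1 ↔ basis 1, so (Aᵀs)_{1} = Σᵢ sᵢ = (1)·(-2) + (1)·(-23) + (1)·(-59) + (1)·(-84) + (1)·(-222) = -390.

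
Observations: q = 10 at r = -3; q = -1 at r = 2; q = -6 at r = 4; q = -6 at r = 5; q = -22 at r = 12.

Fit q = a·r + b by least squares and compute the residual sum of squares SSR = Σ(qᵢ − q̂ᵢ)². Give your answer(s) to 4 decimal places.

The normal system XᵀX·[a, b]ᵀ = Xᵀq is [[198, 20]; [20, 5]]·[a, b]ᵀ = [-350, -25]ᵀ.
Eliminating b: 5·(row 1) − 20·(row 2) gives 590·a = 5·(-350) − 20·(-25) = -1250, so a = -125/59.
Then b = ((-25) − 20·(-125/59))/5 = 205/59.
Residuals: 10/59, -14/59, -1, 66/59, -3/59; SSR = 138/59.

SSR = 2.3390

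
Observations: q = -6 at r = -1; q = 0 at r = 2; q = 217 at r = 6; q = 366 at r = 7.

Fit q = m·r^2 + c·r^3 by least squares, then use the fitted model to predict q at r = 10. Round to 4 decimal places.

q̂ = 1188.5053

Forming XᵀX = [[3714, 24614]; [24614, 164370]] and Xᵀq = [25740, 172416]ᵀ gives XᵀX·[m, c]ᵀ = Xᵀq.
Eliminating c: 164370·(row 1) − 24614·(row 2) gives 4621184·m = 164370·25740 − 24614·172416 = -12963624, so m = -1620453/577648.
Then c = (172416 − 24614·(-1620453/577648))/164370 = 848583/577648.
At r = 10: q̂ = (-1620453/577648)·(100) + (848583/577648)·(1000) = 171634425/144412.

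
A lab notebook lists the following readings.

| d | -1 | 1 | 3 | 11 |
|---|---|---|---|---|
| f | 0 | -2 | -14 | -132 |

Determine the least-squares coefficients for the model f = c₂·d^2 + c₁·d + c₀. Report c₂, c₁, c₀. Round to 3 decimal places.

Normal-equation sums: Σd^2·d^2 = 14724, Σd^2·d = 1358, Σd^2 = 132, Σd·d = 132, Σd = 14, Σ1 = 4.
Moment sums: Σd^2·f = -16100, Σd·f = -1496, Σf = -148.
Normal equations: [[14724, 1358, 132]; [1358, 132, 14]; [132, 14, 4]]·[c₂, c₁, c₀]ᵀ = [-16100, -1496, -148]ᵀ.
Row-reducing yields c₂ = -3415/3608, c₁ = -706/451, c₀ = -1033/3608.

c₂ = -0.947, c₁ = -1.565, c₀ = -0.286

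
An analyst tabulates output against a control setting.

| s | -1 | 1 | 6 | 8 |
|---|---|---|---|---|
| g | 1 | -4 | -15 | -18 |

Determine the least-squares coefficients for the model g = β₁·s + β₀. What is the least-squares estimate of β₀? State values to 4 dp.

With design matrix M, MᵀM = [[102, 14]; [14, 4]] and Mᵀg = [-239, -36]ᵀ.
Δ = 102·4 − 14² = 212.
β₁ = ((-239)·4 − 14·(-36))/212 = -113/53; β₀ = (102·(-36) − 14·(-239))/212 = -163/106.

β₀ = -1.5377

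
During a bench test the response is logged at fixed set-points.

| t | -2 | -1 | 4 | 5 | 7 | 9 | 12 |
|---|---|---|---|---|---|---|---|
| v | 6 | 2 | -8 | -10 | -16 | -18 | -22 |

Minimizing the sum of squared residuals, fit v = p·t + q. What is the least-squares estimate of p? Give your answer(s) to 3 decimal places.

XᵀX·[p, q]ᵀ = Xᵀv reads: 320·p + 34·q = -634;  34·p + 7·q = -66.
(Σt·t = 320, Σt = 34, Σ1 = 7, Σt·v = -634, Σv = -66.)
det = 320·7 − 34² = 1084.
p = ((-634)·7 − 34·(-66))/1084 = -1097/542; q = (320·(-66) − 34·(-634))/1084 = 109/271.

p = -2.024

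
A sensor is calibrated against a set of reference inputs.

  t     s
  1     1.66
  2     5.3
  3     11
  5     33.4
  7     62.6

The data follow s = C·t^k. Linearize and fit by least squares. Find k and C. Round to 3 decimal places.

k = 1.885, C = 1.534

Let Y = ln s. Fitting Y = k·ln t + ln C by least squares:
AᵀA = [[8.0643, 5.3471]; [5.3471, 5]], rhs = [17.4869, 12.2177]ᵀ  (here Σln t = 5.3471, Σ(ln t)² = 8.0643, Σln s = 12.2177, Σln t·ln s = 17.4869).
Δ = 8.0643·5 − (5.3471)² = 11.7297; k = (17.4869·5 − 5.3471·12.2177)/11.7297 = 1.88452, ln C = (8.0643·12.2177 − 5.3471·17.4869)/11.7297 = 0.42820, so C = exp(0.42820) = 1.53450.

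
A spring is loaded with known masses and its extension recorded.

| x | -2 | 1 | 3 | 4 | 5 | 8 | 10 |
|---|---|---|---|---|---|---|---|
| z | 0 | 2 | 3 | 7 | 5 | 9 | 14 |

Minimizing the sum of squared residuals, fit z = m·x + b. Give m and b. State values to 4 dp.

m = 1.1156, b = 1.0925

From the data, Σx·x = 219, Σx = 29, Σ1 = 7.
Moment sums: Σx·z = 276, Σz = 40.
So AᵀA·[m, b]ᵀ = Aᵀz: [[219, 29]; [29, 7]]·[m, b]ᵀ = [276, 40]ᵀ.
Eliminating b: 7·(row 1) − 29·(row 2) gives 692·m = 7·276 − 29·40 = 772, so m = 193/173.
Then b = (40 − 29·(193/173))/7 = 189/173.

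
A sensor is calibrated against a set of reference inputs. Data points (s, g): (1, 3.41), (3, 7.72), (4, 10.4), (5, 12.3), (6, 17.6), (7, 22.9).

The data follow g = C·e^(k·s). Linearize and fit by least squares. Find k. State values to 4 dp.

Linearized form: ln g = k·s + ln C. From the 6 transformed points,
Σs = 26.0000, Σ(s)² = 136.0000, Σln g = 14.1210, Σs·ln g = 68.3987.
Normal system: [[136.0000, 26.0000]; [26.0000, 6]]·[k, ln C]ᵀ = [68.3987, 14.1210]ᵀ.
Δ = 136.0000·6 − (26.0000)² = 140.0000; k = (68.3987·6 − 26.0000·14.1210)/140.0000 = 0.30891, ln C = (136.0000·14.1210 − 26.0000·68.3987)/140.0000 = 1.01489.

k = 0.3089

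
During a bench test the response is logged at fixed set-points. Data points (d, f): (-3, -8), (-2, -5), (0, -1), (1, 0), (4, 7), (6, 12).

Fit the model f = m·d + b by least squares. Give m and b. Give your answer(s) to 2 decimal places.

m = 2.15, b = -1.32

Sums needed: Σd·d = 66, Σd = 6, Σ1 = 6.
And Σd·f = 134, Σf = 5.
So AᵀA·[m, b]ᵀ = Aᵀf: [[66, 6]; [6, 6]]·[m, b]ᵀ = [134, 5]ᵀ.
Eliminating b: 6·(row 1) − 6·(row 2) gives 360·m = 6·134 − 6·5 = 774, so m = 43/20.
Then b = (5 − 6·(43/20))/6 = -79/60.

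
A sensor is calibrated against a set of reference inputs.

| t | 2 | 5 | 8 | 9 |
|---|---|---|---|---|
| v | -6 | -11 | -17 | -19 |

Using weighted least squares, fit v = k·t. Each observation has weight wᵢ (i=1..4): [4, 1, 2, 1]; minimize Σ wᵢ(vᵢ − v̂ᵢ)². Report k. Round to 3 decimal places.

MᵀWM·[k]ᵀ = MᵀWv reads: 250·k = -546.
Hence k = -546 / 250 ≈ -2.184.

k = -2.184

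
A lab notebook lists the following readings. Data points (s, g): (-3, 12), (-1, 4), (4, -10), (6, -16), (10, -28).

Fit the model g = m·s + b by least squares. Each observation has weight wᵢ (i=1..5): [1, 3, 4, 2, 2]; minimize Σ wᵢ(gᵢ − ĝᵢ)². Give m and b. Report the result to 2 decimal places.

m = -2.97, b = 1.71

Entries of MᵀWM: Σwᵢ·s·s = 348, Σwᵢ·s = 42, Σwᵢ·1 = 12.
Moment sums: Σwᵢ·s·g = -960, Σwᵢ·g = -104.
Δ = 348·12 − 42² = 2412.
m = ((-960)·12 − 42·(-104))/2412 = -596/201; b = (348·(-104) − 42·(-960))/2412 = 344/201.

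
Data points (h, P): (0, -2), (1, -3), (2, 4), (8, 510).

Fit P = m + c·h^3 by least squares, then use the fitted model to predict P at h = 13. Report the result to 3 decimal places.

P̂ = 2199.349

With design matrix M, MᵀM = [[4, 521]; [521, 262209]] and MᵀP = [509, 261149]ᵀ.
Eliminating c: 262209·(row 1) − 521·(row 2) gives 777395·m = 262209·509 − 521·261149 = -2594248, so m = -2594248/777395.
Then c = (261149 − 521·(-2594248/777395))/262209 = 779407/777395.
At h = 13: P̂ = (-2594248/777395)·(1) + (779407/777395)·(2197) = 1709762931/777395.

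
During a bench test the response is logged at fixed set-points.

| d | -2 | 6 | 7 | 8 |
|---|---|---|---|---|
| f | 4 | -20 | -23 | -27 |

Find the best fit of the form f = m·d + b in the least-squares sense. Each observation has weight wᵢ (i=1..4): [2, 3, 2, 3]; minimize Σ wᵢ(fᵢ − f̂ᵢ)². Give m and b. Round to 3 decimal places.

The normal equations are: 406·m + 52·b = -1346;  52·m + 10·b = -179.
Determinant 406·10 − 52² = 1356.
m = ((-1346)·10 − 52·(-179))/1356 = -346/113; b = (406·(-179) − 52·(-1346))/1356 = -447/226.

m = -3.062, b = -1.978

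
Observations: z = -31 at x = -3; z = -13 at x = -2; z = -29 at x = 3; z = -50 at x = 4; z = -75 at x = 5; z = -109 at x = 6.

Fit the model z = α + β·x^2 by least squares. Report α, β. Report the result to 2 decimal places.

Setting ∂/∂α … = 0 gives: 6·α + 99·β = -307;  99·α + 2355·β = -7191.
(Σ1 = 6, Σx^2 = 99, Σx^2·x^2 = 2355, Σz = -307, Σx^2·z = -7191.)
Determinant 6·2355 − 99² = 4329.
α = ((-307)·2355 − 99·(-7191))/4329 = -284/111; β = (6·(-7191) − 99·(-307))/4329 = -109/37.

α = -2.56, β = -2.95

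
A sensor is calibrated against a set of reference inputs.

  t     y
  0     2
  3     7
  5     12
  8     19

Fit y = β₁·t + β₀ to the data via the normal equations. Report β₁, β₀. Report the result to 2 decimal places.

β₁ = 2.15, β₀ = 1.41

The normal system MᵀM·[β₁, β₀]ᵀ = Mᵀy is [[98, 16]; [16, 4]]·[β₁, β₀]ᵀ = [233, 40]ᵀ.
Δ = 98·4 − 16² = 136.
β₁ = (233·4 − 16·40)/136 = 73/34; β₀ = (98·40 − 16·233)/136 = 24/17.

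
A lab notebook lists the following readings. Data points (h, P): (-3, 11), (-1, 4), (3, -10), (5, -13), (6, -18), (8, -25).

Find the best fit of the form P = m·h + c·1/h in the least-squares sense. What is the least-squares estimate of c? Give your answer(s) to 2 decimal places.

c = -1.32

From the data, Σh·h = 144, Σh·1/h = 6, Σ1/h·1/h = 2089/1600.
For XᵀP: Σh·P = -440, Σ1/h·P = -789/40.
XᵀX·[m, c]ᵀ = XᵀP becomes [[144, 6]; [6, 2089/1600]]·[m, c]ᵀ = [-440, -789/40]ᵀ.
Determinant 144·(2089/1600) − 6² = 15201/100.
m = ((-440)·(2089/1600) − 6·(-789/40))/(15201/100) = -91225/30402; c = (144·(-789/40) − 6·(-440))/(15201/100) = -6680/5067.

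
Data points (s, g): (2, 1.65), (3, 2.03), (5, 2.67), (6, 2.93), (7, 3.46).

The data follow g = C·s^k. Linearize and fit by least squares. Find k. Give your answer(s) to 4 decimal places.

k = 0.5655

With ln gᵢ as the transformed response and ln sᵢ as the regressor:
AᵀA = [[11.2747, 7.1389]; [7.1389, 5]], rhs = [7.0471, 4.5072]ᵀ  (here Σln s = 7.1389, Σ(ln s)² = 11.2747, Σln g = 4.5072, Σln s·ln g = 7.0471).
Solving (det = 5.4099): k = 0.56554, ln C = 0.09397.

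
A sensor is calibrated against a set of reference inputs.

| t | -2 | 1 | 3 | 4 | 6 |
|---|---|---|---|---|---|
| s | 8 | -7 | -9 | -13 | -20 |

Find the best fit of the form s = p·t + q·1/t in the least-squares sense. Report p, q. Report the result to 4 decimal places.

Normal-equation sums: Σt·t = 66, Σt·1/t = 5, Σ1/t·1/t = 209/144.
And Σt·s = -222, Σ1/t·s = -247/12.
So AᵀA·[p, q]ᵀ = Aᵀs: [[66, 5]; [5, 209/144]]·[p, q]ᵀ = [-222, -247/12]ᵀ.
Eliminating q: (209/144)·(row 1) − 5·(row 2) gives (1699/24)·p = (209/144)·(-222) − 5·(-247/12) = -5263/24, so p = -5263/1699.
Then q = ((-247/12) − 5·(-5263/1699))/(209/144) = -5964/1699.

p = -3.0977, q = -3.5103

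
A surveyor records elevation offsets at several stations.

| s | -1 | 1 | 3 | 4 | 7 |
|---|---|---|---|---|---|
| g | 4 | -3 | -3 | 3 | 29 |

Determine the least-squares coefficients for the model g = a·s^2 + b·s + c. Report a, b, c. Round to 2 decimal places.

a = 1.16, b = -3.84, c = -0.86

Entries of XᵀX: Σs^2·s^2 = 2740, Σs^2·s = 434, Σs^2 = 76, Σs·s = 76, Σs = 14, Σ1 = 5.
Right-hand side: Σs^2·g = 1443, Σs·g = 199, Σg = 30.
XᵀX·[a, b, c]ᵀ = Xᵀg becomes [[2740, 434, 76]; [434, 76, 14]; [76, 14, 5]]·[a, b, c]ᵀ = [1443, 199, 30]ᵀ.
Solving the 3×3 system (Gaussian elimination) gives a = 299/258, b = -991/258, c = -37/43.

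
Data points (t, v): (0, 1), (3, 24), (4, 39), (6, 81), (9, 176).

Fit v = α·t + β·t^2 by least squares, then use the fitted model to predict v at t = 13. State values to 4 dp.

MᵀM·[α, β]ᵀ = Mᵀv reads: 142·α + 1036·β = 2298;  1036·α + 8194·β = 18012.
det = 142·8194 − 1036² = 90252.
α = (2298·8194 − 1036·18012)/90252 = 4705/2507; β = (142·18012 − 1036·2298)/90252 = 4916/2507.
At t = 13: v̂ = (4705/2507)·(13) + (4916/2507)·(169) = 891969/2507.

v̂ = 355.7914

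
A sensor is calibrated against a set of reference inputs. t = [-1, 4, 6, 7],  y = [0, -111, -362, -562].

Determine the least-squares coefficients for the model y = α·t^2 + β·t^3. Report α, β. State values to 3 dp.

The normal equations are: 3954·α + 25606·β = -42346;  25606·α + 168402·β = -278062.
Δ = 3954·168402 − 25606² = 10194272.
α = ((-42346)·168402 − 25606·(-278062))/10194272 = -346735/318571; β = (3954·(-278062) − 25606·(-42346))/10194272 = -473296/318571.

α = -1.088, β = -1.486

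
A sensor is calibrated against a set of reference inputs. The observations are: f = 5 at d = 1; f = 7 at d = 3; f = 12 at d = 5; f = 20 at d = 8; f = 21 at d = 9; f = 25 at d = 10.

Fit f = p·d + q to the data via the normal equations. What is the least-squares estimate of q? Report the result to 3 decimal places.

With design matrix X, XᵀX = [[280, 36]; [36, 6]] and Xᵀf = [685, 90]ᵀ.
Determinant 280·6 − 36² = 384.
p = (685·6 − 36·90)/384 = 145/64; q = (280·90 − 36·685)/384 = 45/32.

q = 1.406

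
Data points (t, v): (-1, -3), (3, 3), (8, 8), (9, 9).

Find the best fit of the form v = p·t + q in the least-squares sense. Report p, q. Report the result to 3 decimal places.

p = 1.178, q = -1.344

The normal system AᵀA·[p, q]ᵀ = Aᵀv is [[155, 19]; [19, 4]]·[p, q]ᵀ = [157, 17]ᵀ.
Eliminating q: 4·(row 1) − 19·(row 2) gives 259·p = 4·157 − 19·17 = 305, so p = 305/259.
Then q = (17 − 19·(305/259))/4 = -348/259.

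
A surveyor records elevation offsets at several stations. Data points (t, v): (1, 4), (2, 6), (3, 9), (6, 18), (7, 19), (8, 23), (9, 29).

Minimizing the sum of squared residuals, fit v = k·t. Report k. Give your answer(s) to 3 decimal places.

k = 2.988

Normal-equation sums: Σt·t = 244.
For Aᵀv: Σt·v = 729.
So AᵀA·[k]ᵀ = Aᵀv: [[244]]·[k]ᵀ = [729]ᵀ.
Hence k = 729 / 244 ≈ 2.9877.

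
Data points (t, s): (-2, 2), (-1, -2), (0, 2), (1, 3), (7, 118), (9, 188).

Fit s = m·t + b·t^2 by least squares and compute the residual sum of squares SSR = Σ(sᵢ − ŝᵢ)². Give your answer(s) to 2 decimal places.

SSR = 8.88

Setting ∂/∂m … = 0 gives: 136·m + 1064·b = 2519;  1064·m + 8980·b = 21019.
(Σt·t = 136, Σt·t^2 = 1064, Σt^2·t^2 = 8980, Σt·s = 2519, Σt^2·s = 21019.)
Eliminating b: 8980·(row 1) − 1064·(row 2) gives 89184·m = 8980·2519 − 1064·21019 = 256404, so m = 23/8.
Then b = (21019 − 1064·(23/8))/8980 = 2.
Residuals: -1/4, -9/8, 2, -15/8, -1/8, 1/8; SSR = 71/8.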